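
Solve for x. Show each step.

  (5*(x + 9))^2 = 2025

Step 1. [(5*(x + 9))^2 = 2025] LHS squared, RHS 2025 ≥ 0: apply √ (±) ⇒ sqrt: 5*(x + 9) = 45 or -45.
Step 2. [5*(x + 9) = 45 or -45] LHS = 5·(…); ÷5 both sides ⇒ div: x + 9 = 9 or -9.
Step 3. [x + 9 = 9 or -9] peel the +9: subtract 9 from each side ⇒ sub: x = 0 or -18.

Answer: x ∈ {-18, 0}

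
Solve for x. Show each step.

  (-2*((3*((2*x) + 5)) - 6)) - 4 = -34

Step 1. [(-2*((3*((2*x) + 5)) - 6)) - 4 = -34] common factor -2 (LHS and -34) — divide through ⇒ factor: ((3*((2*x) + 5)) - 6) + 2 = 17.
Step 2. [((3*((2*x) + 5)) - 6) + 2 = 17] the outer +2 inverts by subtracting 2 ⇒ sub: (3*((2*x) + 5)) - 6 = 15.
Step 3. [(3*((2*x) + 5)) - 6 = 15] common factor 3 (LHS and 15) — divide through ⇒ factor: ((2*x) + 5) - 2 = 5.
Step 4. [((2*x) + 5) - 2 = 5] 2 comes off first (add 2), so sub: (2*x) + 5 = 7.
Step 5. [(2*x) + 5 = 7] peel the +5: subtract 5 from each side ⇒ sub: 2*x = 2.
Step 6. [2*x = 2] 2·(inner) — divide through by 2 ⇒ div: x = 1.

Answer: x ∈ {1}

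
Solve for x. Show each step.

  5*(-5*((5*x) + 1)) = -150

Step 1. [5*(-5*((5*x) + 1)) = -150] 5·(inner) — divide through by 5, so div: -5*((5*x) + 1) = -30.
Step 2. [-5*((5*x) + 1) = -30] leading coefficient -5: divide by -5. So div: (5*x) + 1 = 6.
Step 3. [(5*x) + 1 = 6] the outer +1 inverts by subtracting 1 ⇒ sub: 5*x = 5.
Step 4. [5*x = 5] divide by the outer 5, so div: x = 1.

Answer: x ∈ {1}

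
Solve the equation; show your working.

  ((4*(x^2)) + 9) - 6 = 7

Step 1. [((4*(x^2)) + 9) - 6 = 7] -6 is outermost — add 6 both sides, so sub: (4*(x^2)) + 9 = 13.
Step 2. [(4*(x^2)) + 9 = 13] peel the +9: subtract 9 from each side ⇒ sub: 4*(x^2) = 4.
Step 3. [4*(x^2) = 4] 4 out front; divide by 4. So div: x^2 = 1.
Step 4. [x^2 = 1] √ both sides: 1 ≥ 0 gives two branches. So sqrt: x = 1 or -1.

Answer: x ∈ {-1, 1}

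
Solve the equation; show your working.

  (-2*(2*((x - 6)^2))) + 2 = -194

Step 1. [(-2*(2*((x - 6)^2))) + 2 = -194] -2 | LHS and -2 | -194: pull -2 out. So factor: (2*((x - 6)^2)) - 1 = 97.
Step 2. [(2*((x - 6)^2)) - 1 = 97] add 1: x sits inside (… - 1), so sub: 2*((x - 6)^2) = 98.
Step 3. [2*((x - 6)^2) = 98] 2 out front; divide by 2, so div: (x - 6)^2 = 49.
Step 4. [(x - 6)^2 = 49] 49 ≥ 0, LHS is (·)² — take ±√, so sqrt: x - 6 = 7 or -7.
Step 5. [x - 6 = 7 or -7] -6 is outermost — add 6 both sides ⇒ sub: x = 13 or -1.

Answer: x ∈ {-1, 13}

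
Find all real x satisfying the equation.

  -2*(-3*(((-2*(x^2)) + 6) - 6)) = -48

Step 1. [-2*(-3*(((-2*(x^2)) + 6) - 6)) = -48] -2 out front; divide by -2 ⇒ div: -3*(((-2*(x^2)) + 6) - 6) = 24.
Step 2. [-3*(((-2*(x^2)) + 6) - 6) = 24] -3 out front; divide by -3 ⇒ div: ((-2*(x^2)) + 6) - 6 = -8.
Step 3. [((-2*(x^2)) + 6) - 6 = -8] 6 comes off first (add 6). So sub: (-2*(x^2)) + 6 = -2.
Step 4. [(-2*(x^2)) + 6 = -2] common factor -2 (LHS and -2) — divide through ⇒ factor: (x^2) - 3 = 1.
Step 5. [(x^2) - 3 = 1] the outer -3 inverts by adding 3. So sub: x^2 = 4.
Step 6. [x^2 = 4] √ both sides: 4 ≥ 0 gives two branches ⇒ sqrt: x = 2 or -2.

Answer: x ∈ {-2, 2}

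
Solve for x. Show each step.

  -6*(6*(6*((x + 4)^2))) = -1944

Step 1. [-6*(6*(6*((x + 4)^2))) = -1944] -6·(inner) — divide through by -6. So div: 6*(6*((x + 4)^2)) = 324.
Step 2. [6*(6*((x + 4)^2)) = 324] LHS = 6·(…); ÷6 both sides. So div: 6*((x + 4)^2) = 54.
Step 3. [6*((x + 4)^2) = 54] 6 out front; divide by 6 ⇒ div: (x + 4)^2 = 9.
Step 4. [(x + 4)^2 = 9] √ both sides: 9 ≥ 0 gives two branches. So sqrt: x + 4 = 3 or -3.
Step 5. [x + 4 = 3 or -3] 4 comes off first (subtract 4) ⇒ sub: x = -1 or -7.

Answer: x ∈ {-7, -1}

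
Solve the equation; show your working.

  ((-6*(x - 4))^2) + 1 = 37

Step 1. [((-6*(x - 4))^2) + 1 = 37] 1 comes off first (subtract 1) ⇒ sub: (-6*(x - 4))^2 = 36.
Step 2. [(-6*(x - 4))^2 = 36] LHS squared, RHS 36 ≥ 0: apply √ (±). So sqrt: -6*(x - 4) = 6 or -6.
Step 3. [-6*(x - 4) = 6 or -6] divide by the outer -6 ⇒ div: x - 4 = -1 or 1.
Step 4. [x - 4 = -1 or 1] -4 is outermost — add 4 both sides, so sub: x = 3 or 5.

Answer: x ∈ {3, 5}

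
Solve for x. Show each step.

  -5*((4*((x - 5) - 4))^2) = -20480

Step 1. [-5*((4*((x - 5) - 4))^2) = -20480] divide by the outer -5 ⇒ div: (4*((x - 5) - 4))^2 = 4096.
Step 2. [(4*((x - 5) - 4))^2 = 4096] √ both sides: 4096 ≥ 0 gives two branches, so sqrt: 4*((x - 5) - 4) = 64 or -64.
Step 3. [4*((x - 5) - 4) = 64 or -64] 4·(inner) — divide through by 4. So div: (x - 5) - 4 = 16 or -16.
Step 4. [(x - 5) - 4 = 16 or -16] the outer -4 inverts by adding 4 ⇒ sub: x - 5 = 20 or -12.
Step 5. [x - 5 = 20 or -12] peel the -5: add 5 from each side. So sub: x = 25 or -7.

Answer: x ∈ {-7, 25}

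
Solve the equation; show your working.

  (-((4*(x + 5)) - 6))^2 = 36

Step 1. [(-((4*(x + 5)) - 6))^2 = 36] √ both sides: 36 ≥ 0 gives two branches, so sqrt: -((4*(x + 5)) - 6) = 6 or -6.
Step 2. [-((4*(x + 5)) - 6) = 6 or -6] leading − — multiply by −1 ⇒ neg: (4*(x + 5)) - 6 = -6 or 6.
Step 3. [(4*(x + 5)) - 6 = -6 or 6] -6 is outermost — add 6 both sides ⇒ sub: 4*(x + 5) = 0 or 12.
Step 4. [4*(x + 5) = 0 or 12] LHS = 4·(…); ÷4 both sides, so div: x + 5 = 0 or 3.
Step 5. [x + 5 = 0 or 3] subtract 5: x sits inside (… + 5) ⇒ sub: x = -5 or -2.

Answer: x ∈ {-5, -2}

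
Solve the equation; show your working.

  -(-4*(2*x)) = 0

Step 1. [-(-4*(2*x)) = 0] flip signs both sides. So neg: -4*(2*x) = 0.
Step 2. [-4*(2*x) = 0] leading coefficient -4: divide by -4 ⇒ div: 2*x = 0.
Step 3. [2*x = 0] LHS = 2·(…); ÷2 both sides, so div: x = 0.

Answer: x ∈ {0}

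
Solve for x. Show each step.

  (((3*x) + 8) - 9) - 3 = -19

Step 1. [(((3*x) + 8) - 9) - 3 = -19] add 3: x sits inside (… - 3) ⇒ sub: ((3*x) + 8) - 9 = -16.
Step 2. [((3*x) + 8) - 9 = -16] peel the -9: add 9 from each side ⇒ sub: (3*x) + 8 = -7.
Step 3. [(3*x) + 8 = -7] +8 is outermost — subtract 8 both sides. So sub: 3*x = -15.
Step 4. [3*x = -15] divide by the outer 3 ⇒ div: x = -5.

Answer: x ∈ {-5}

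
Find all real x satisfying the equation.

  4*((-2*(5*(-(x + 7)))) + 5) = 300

Step 1. [4*((-2*(5*(-(x + 7)))) + 5) = 300] LHS = 4·(…); ÷4 both sides, so div: (-2*(5*(-(x + 7)))) + 5 = 75.
Step 2. [(-2*(5*(-(x + 7)))) + 5 = 75] the outer +5 inverts by subtracting 5, so sub: -2*(5*(-(x + 7))) = 70.
Step 3. [-2*(5*(-(x + 7))) = 70] -2 out front; divide by -2. So div: 5*(-(x + 7)) = -35.
Step 4. [5*(-(x + 7)) = -35] divide by the outer 5. So div: -(x + 7) = -7.
Step 5. [-(x + 7) = -7] LHS negated; negate both sides ⇒ neg: x + 7 = 7.
Step 6. [x + 7 = 7] the outer +7 inverts by subtracting 7, so sub: x = 0.

Answer: x ∈ {0}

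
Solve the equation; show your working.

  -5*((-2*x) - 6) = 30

Step 1. [-5*((-2*x) - 6) = 30] -5 out front; divide by -5. So div: (-2*x) - 6 = -6.
Step 2. [(-2*x) - 6 = -6] -6 is outermost — add 6 both sides, so sub: -2*x = 0.
Step 3. [-2*x = 0] -2 out front; divide by -2 ⇒ div: x = 0.

Answer: x ∈ {0}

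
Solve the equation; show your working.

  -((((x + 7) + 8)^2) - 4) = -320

Step 1. [-((((x + 7) + 8)^2) - 4) = -320] flip signs both sides. So neg: (((x + 7) + 8)^2) - 4 = 320.
Step 2. [(((x + 7) + 8)^2) - 4 = 320] the outer -4 inverts by adding 4, so sub: ((x + 7) + 8)^2 = 324.
Step 3. [((x + 7) + 8)^2 = 324] LHS squared, RHS 324 ≥ 0: apply √ (±), so sqrt: (x + 7) + 8 = 18 or -18.
Step 4. [(x + 7) + 8 = 18 or -18] 8 comes off first (subtract 8) ⇒ sub: x + 7 = 10 or -26.
Step 5. [x + 7 = 10 or -26] subtract 7: x sits inside (… + 7) ⇒ sub: x = 3 or -33.

Answer: x ∈ {-33, 3}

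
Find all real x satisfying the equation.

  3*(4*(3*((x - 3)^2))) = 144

Step 1. [3*(4*(3*((x - 3)^2))) = 144] LHS = 3·(…); ÷3 both sides ⇒ div: 4*(3*((x - 3)^2)) = 48.
Step 2. [4*(3*((x - 3)^2)) = 48] divide by the outer 4, so div: 3*((x - 3)^2) = 12.
Step 3. [3*((x - 3)^2) = 12] divide by the outer 3, so div: (x - 3)^2 = 4.
Step 4. [(x - 3)^2 = 4] LHS squared, RHS 4 ≥ 0: apply √ (±). So sqrt: x - 3 = 2 or -2.
Step 5. [x - 3 = 2 or -2] peel the -3: add 3 from each side. So sub: x = 5 or 1.

Answer: x ∈ {1, 5}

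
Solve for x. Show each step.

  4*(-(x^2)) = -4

Step 1. [4*(-(x^2)) = -4] 4 out front; divide by 4, so div: -(x^2) = -1.
Step 2. [-(x^2) = -1] leading − — multiply by −1. So neg: x^2 = 1.
Step 3. [x^2 = 1] √ both sides: 1 ≥ 0 gives two branches ⇒ sqrt: x = 1 or -1.

Answer: x ∈ {-1, 1}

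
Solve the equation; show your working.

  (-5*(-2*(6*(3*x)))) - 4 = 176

Step 1. [(-5*(-2*(6*(3*x)))) - 4 = 176] the outer -4 inverts by adding 4. So sub: -5*(-2*(6*(3*x))) = 180.
Step 2. [-5*(-2*(6*(3*x))) = 180] divide by the outer -5 ⇒ div: -2*(6*(3*x)) = -36.
Step 3. [-2*(6*(3*x)) = -36] divide by the outer -2 ⇒ div: 6*(3*x) = 18.
Step 4. [6*(3*x) = 18] divide by the outer 6. So div: 3*x = 3.
Step 5. [3*x = 3] leading coefficient 3: divide by 3 ⇒ div: x = 1.

Answer: x ∈ {1}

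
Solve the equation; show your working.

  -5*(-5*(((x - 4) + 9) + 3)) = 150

Step 1. [-5*(-5*(((x - 4) + 9) + 3)) = 150] leading coefficient -5: divide by -5 ⇒ div: -5*(((x - 4) + 9) + 3) = -30.
Step 2. [-5*(((x - 4) + 9) + 3) = -30] leading coefficient -5: divide by -5 ⇒ div: ((x - 4) + 9) + 3 = 6.
Step 3. [((x - 4) + 9) + 3 = 6] the outer +3 inverts by subtracting 3 ⇒ sub: (x - 4) + 9 = 3.
Step 4. [(x - 4) + 9 = 3] the outer +9 inverts by subtracting 9 ⇒ sub: x - 4 = -6.
Step 5. [x - 4 = -6] -4 is outermost — add 4 both sides. So sub: x = -2.

Answer: x ∈ {-2}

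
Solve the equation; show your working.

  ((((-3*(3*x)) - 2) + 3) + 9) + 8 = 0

Step 1. [((((-3*(3*x)) - 2) + 3) + 9) + 8 = 0] the outer +8 inverts by subtracting 8, so sub: (((-3*(3*x)) - 2) + 3) + 9 = -8.
Step 2. [(((-3*(3*x)) - 2) + 3) + 9 = -8] peel the +9: subtract 9 from each side ⇒ sub: ((-3*(3*x)) - 2) + 3 = -17.
Step 3. [((-3*(3*x)) - 2) + 3 = -17] +3 is outermost — subtract 3 both sides, so sub: (-3*(3*x)) - 2 = -20.
Step 4. [(-3*(3*x)) - 2 = -20] peel the -2: add 2 from each side, so sub: -3*(3*x) = -18.
Step 5. [-3*(3*x) = -18] divide by the outer -3, so div: 3*x = 6.
Step 6. [3*x = 6] 3 out front; divide by 3, so div: x = 2.

Answer: x ∈ {2}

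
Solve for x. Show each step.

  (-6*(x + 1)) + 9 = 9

Step 1. [(-6*(x + 1)) + 9 = 9] subtract 9: x sits inside (… + 9), so sub: -6*(x + 1) = 0.
Step 2. [-6*(x + 1) = 0] -6 out front; divide by -6, so div: x + 1 = 0.
Step 3. [x + 1 = 0] peel the +1: subtract 1 from each side, so sub: x = -1.

Answer: x ∈ {-1}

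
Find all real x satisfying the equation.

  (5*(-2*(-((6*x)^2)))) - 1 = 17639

Step 1. [(5*(-2*(-((6*x)^2)))) - 1 = 17639] add 1: x sits inside (… - 1), so sub: 5*(-2*(-((6*x)^2))) = 17640.
Step 2. [5*(-2*(-((6*x)^2))) = 17640] leading coefficient 5: divide by 5, so div: -2*(-((6*x)^2)) = 3528.
Step 3. [-2*(-((6*x)^2)) = 3528] -2 out front; divide by -2, so div: -((6*x)^2) = -1764.
Step 4. [-((6*x)^2) = -1764] LHS negated; negate both sides. So neg: (6*x)^2 = 1764.
Step 5. [(6*x)^2 = 1764] LHS squared, RHS 1764 ≥ 0: apply √ (±). So sqrt: 6*x = 42 or -42.
Step 6. [6*x = 42 or -42] 6 out front; divide by 6, so div: x = 7 or -7.

Answer: x ∈ {-7, 7}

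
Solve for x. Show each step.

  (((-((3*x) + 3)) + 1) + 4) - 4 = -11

Step 1. [(((-((3*x) + 3)) + 1) + 4) - 4 = -11] add 4: x sits inside (… - 4), so sub: ((-((3*x) + 3)) + 1) + 4 = -7.
Step 2. [((-((3*x) + 3)) + 1) + 4 = -7] peel the +4: subtract 4 from each side. So sub: (-((3*x) + 3)) + 1 = -11.
Step 3. [(-((3*x) + 3)) + 1 = -11] 1 comes off first (subtract 1). So sub: -((3*x) + 3) = -12.
Step 4. [-((3*x) + 3) = -12] flip signs both sides ⇒ neg: (3*x) + 3 = 12.
Step 5. [(3*x) + 3 = 12] 3 divides every term; factor it out, so factor: x + 1 = 4.
Step 6. [x + 1 = 4] subtract 1: x sits inside (… + 1). So sub: x = 3.

Answer: x ∈ {3}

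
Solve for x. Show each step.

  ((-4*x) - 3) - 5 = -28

Step 1. [((-4*x) - 3) - 5 = -28] 5 comes off first (add 5) ⇒ sub: (-4*x) - 3 = -23.
Step 2. [(-4*x) - 3 = -23] the outer -3 inverts by adding 3. So sub: -4*x = -20.
Step 3. [-4*x = -20] leading coefficient -4: divide by -4. So div: x = 5.

Answer: x ∈ {5}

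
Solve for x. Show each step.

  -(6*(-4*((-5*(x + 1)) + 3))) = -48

Step 1. [-(6*(-4*((-5*(x + 1)) + 3))) = -48] LHS negated; negate both sides, so neg: 6*(-4*((-5*(x + 1)) + 3)) = 48.
Step 2. [6*(-4*((-5*(x + 1)) + 3)) = 48] leading coefficient 6: divide by 6. So div: -4*((-5*(x + 1)) + 3) = 8.
Step 3. [-4*((-5*(x + 1)) + 3) = 8] -4 out front; divide by -4. So div: (-5*(x + 1)) + 3 = -2.
Step 4. [(-5*(x + 1)) + 3 = -2] 3 comes off first (subtract 3) ⇒ sub: -5*(x + 1) = -5.
Step 5. [-5*(x + 1) = -5] divide by the outer -5 ⇒ div: x + 1 = 1.
Step 6. [x + 1 = 1] 1 comes off first (subtract 1) ⇒ sub: x = 0.

Answer: x ∈ {0}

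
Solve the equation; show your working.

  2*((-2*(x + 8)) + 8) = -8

Step 1. [2*((-2*(x + 8)) + 8) = -8] 2 out front; divide by 2. So div: (-2*(x + 8)) + 8 = -4.
Step 2. [(-2*(x + 8)) + 8 = -4] common factor -2 (LHS and -4) — divide through ⇒ factor: (x + 8) - 4 = 2.
Step 3. [(x + 8) - 4 = 2] the outer -4 inverts by adding 4 ⇒ sub: x + 8 = 6.
Step 4. [x + 8 = 6] peel the +8: subtract 8 from each side, so sub: x = -2.

Answer: x ∈ {-2}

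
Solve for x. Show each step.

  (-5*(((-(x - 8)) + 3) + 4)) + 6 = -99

Step 1. [(-5*(((-(x - 8)) + 3) + 4)) + 6 = -99] peel the +6: subtract 6 from each side ⇒ sub: -5*(((-(x - 8)) + 3) + 4) = -105.
Step 2. [-5*(((-(x - 8)) + 3) + 4) = -105] -5 out front; divide by -5, so div: ((-(x - 8)) + 3) + 4 = 21.
Step 3. [((-(x - 8)) + 3) + 4 = 21] peel the +4: subtract 4 from each side, so sub: (-(x - 8)) + 3 = 17.
Step 4. [(-(x - 8)) + 3 = 17] the outer +3 inverts by subtracting 3 ⇒ sub: -(x - 8) = 14.
Step 5. [-(x - 8) = 14] flip signs both sides, so neg: x - 8 = -14.
Step 6. [x - 8 = -14] peel the -8: add 8 from each side, so sub: x = -6.

Answer: x ∈ {-6}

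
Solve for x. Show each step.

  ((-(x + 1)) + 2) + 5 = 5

Step 1. [((-(x + 1)) + 2) + 5 = 5] peel the +5: subtract 5 from each side. So sub: (-(x + 1)) + 2 = 0.
Step 2. [(-(x + 1)) + 2 = 0] the outer +2 inverts by subtracting 2, so sub: -(x + 1) = -2.
Step 3. [-(x + 1) = -2] LHS negated; negate both sides. So neg: x + 1 = 2.
Step 4. [x + 1 = 2] subtract 1: x sits inside (… + 1). So sub: x = 1.

Answer: x ∈ {1}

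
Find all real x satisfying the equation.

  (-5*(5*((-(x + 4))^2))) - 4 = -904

Step 1. [(-5*(5*((-(x + 4))^2))) - 4 = -904] add 4: x sits inside (… - 4) ⇒ sub: -5*(5*((-(x + 4))^2)) = -900.
Step 2. [-5*(5*((-(x + 4))^2)) = -900] divide by the outer -5 ⇒ div: 5*((-(x + 4))^2) = 180.
Step 3. [5*((-(x + 4))^2) = 180] LHS = 5·(…); ÷5 both sides. So div: (-(x + 4))^2 = 36.
Step 4. [(-(x + 4))^2 = 36] √ both sides: 36 ≥ 0 gives two branches ⇒ sqrt: -(x + 4) = 6 or -6.
Step 5. [-(x + 4) = 6 or -6] LHS negated; negate both sides. So neg: x + 4 = -6 or 6.
Step 6. [x + 4 = -6 or 6] peel the +4: subtract 4 from each side. So sub: x = -10 or 2.

Answer: x ∈ {-10, 2}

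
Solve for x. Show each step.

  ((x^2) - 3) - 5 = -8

Step 1. [((x^2) - 3) - 5 = -8] peel the -5: add 5 from each side, so sub: (x^2) - 3 = -3.
Step 2. [(x^2) - 3 = -3] 3 comes off first (add 3) ⇒ sub: x^2 = 0.
Step 3. [x^2 = 0] LHS squared, RHS 0 ≥ 0: apply √ (±). So sqrt: x = 0.

Answer: x ∈ {0}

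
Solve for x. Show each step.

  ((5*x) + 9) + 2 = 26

Step 1. [((5*x) + 9) + 2 = 26] +2 is outermost — subtract 2 both sides. So sub: (5*x) + 9 = 24.
Step 2. [(5*x) + 9 = 24] peel the +9: subtract 9 from each side, so sub: 5*x = 15.
Step 3. [5*x = 15] 5 out front; divide by 5 ⇒ div: x = 3.

Answer: x ∈ {3}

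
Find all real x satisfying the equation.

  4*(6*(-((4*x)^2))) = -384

Step 1. [4*(6*(-((4*x)^2))) = -384] divide by the outer 4 ⇒ div: 6*(-((4*x)^2)) = -96.
Step 2. [6*(-((4*x)^2)) = -96] 6·(inner) — divide through by 6, so div: -((4*x)^2) = -16.
Step 3. [-((4*x)^2) = -16] leading − — multiply by −1, so neg: (4*x)^2 = 16.
Step 4. [(4*x)^2 = 16] 16 ≥ 0, LHS is (·)² — take ±√ ⇒ sqrt: 4*x = 4 or -4.
Step 5. [4*x = 4 or -4] 4·(inner) — divide through by 4 ⇒ div: x = 1 or -1.

Answer: x ∈ {-1, 1}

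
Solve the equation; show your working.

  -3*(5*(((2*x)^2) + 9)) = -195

Step 1. [-3*(5*(((2*x)^2) + 9)) = -195] LHS = -3·(…); ÷-3 both sides, so div: 5*(((2*x)^2) + 9) = 65.
Step 2. [5*(((2*x)^2) + 9) = 65] LHS = 5·(…); ÷5 both sides ⇒ div: ((2*x)^2) + 9 = 13.
Step 3. [((2*x)^2) + 9 = 13] +9 is outermost — subtract 9 both sides. So sub: (2*x)^2 = 4.
Step 4. [(2*x)^2 = 4] 4 ≥ 0, LHS is (·)² — take ±√. So sqrt: 2*x = 2 or -2.
Step 5. [2*x = 2 or -2] 2 out front; divide by 2, so div: x = 1 or -1.

Answer: x ∈ {-1, 1}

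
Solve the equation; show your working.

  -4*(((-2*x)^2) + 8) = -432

Step 1. [-4*(((-2*x)^2) + 8) = -432] divide by the outer -4 ⇒ div: ((-2*x)^2) + 8 = 108.
Step 2. [((-2*x)^2) + 8 = 108] subtract 8: x sits inside (… + 8). So sub: (-2*x)^2 = 100.
Step 3. [(-2*x)^2 = 100] √ both sides: 100 ≥ 0 gives two branches. So sqrt: -2*x = 10 or -10.
Step 4. [-2*x = 10 or -10] divide by the outer -2. So div: x = -5 or 5.

Answer: x ∈ {-5, 5}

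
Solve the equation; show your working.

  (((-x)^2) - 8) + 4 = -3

Step 1. [(((-x)^2) - 8) + 4 = -3] subtract 4: x sits inside (… + 4), so sub: ((-x)^2) - 8 = -7.
Step 2. [((-x)^2) - 8 = -7] peel the -8: add 8 from each side, so sub: (-x)^2 = 1.
Step 3. [(-x)^2 = 1] LHS squared, RHS 1 ≥ 0: apply √ (±), so sqrt: -x = 1 or -1.
Step 4. [-x = 1 or -1] flip signs both sides ⇒ neg: x = -1 or 1.

Answer: x ∈ {-1, 1}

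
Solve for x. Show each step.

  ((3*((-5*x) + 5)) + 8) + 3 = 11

Step 1. [((3*((-5*x) + 5)) + 8) + 3 = 11] +3 is outermost — subtract 3 both sides. So sub: (3*((-5*x) + 5)) + 8 = 8.
Step 2. [(3*((-5*x) + 5)) + 8 = 8] subtract 8: x sits inside (… + 8), so sub: 3*((-5*x) + 5) = 0.
Step 3. [3*((-5*x) + 5) = 0] leading coefficient 3: divide by 3, so div: (-5*x) + 5 = 0.
Step 4. [(-5*x) + 5 = 0] the outer +5 inverts by subtracting 5, so sub: -5*x = -5.
Step 5. [-5*x = -5] -5·(inner) — divide through by -5. So div: x = 1.

Answer: x ∈ {1}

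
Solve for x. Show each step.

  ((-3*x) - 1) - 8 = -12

Step 1. [((-3*x) - 1) - 8 = -12] 8 comes off first (add 8) ⇒ sub: (-3*x) - 1 = -4.
Step 2. [(-3*x) - 1 = -4] -1 is outermost — add 1 both sides. So sub: -3*x = -3.
Step 3. [-3*x = -3] LHS = -3·(…); ÷-3 both sides ⇒ div: x = 1.

Answer: x ∈ {1}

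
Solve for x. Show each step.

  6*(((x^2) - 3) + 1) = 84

Step 1. [6*(((x^2) - 3) + 1) = 84] LHS = 6·(…); ÷6 both sides, so div: ((x^2) - 3) + 1 = 14.
Step 2. [((x^2) - 3) + 1 = 14] +1 is outermost — subtract 1 both sides. So sub: (x^2) - 3 = 13.
Step 3. [(x^2) - 3 = 13] peel the -3: add 3 from each side ⇒ sub: x^2 = 16.
Step 4. [x^2 = 16] √ both sides: 16 ≥ 0 gives two branches, so sqrt: x = 4 or -4.

Answer: x ∈ {-4, 4}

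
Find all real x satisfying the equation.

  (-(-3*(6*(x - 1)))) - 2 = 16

Step 1. [(-(-3*(6*(x - 1)))) - 2 = 16] the outer -2 inverts by adding 2, so sub: -(-3*(6*(x - 1))) = 18.
Step 2. [-(-3*(6*(x - 1))) = 18] LHS negated; negate both sides ⇒ neg: -3*(6*(x - 1)) = -18.
Step 3. [-3*(6*(x - 1)) = -18] -3 out front; divide by -3. So div: 6*(x - 1) = 6.
Step 4. [6*(x - 1) = 6] LHS = 6·(…); ÷6 both sides, so div: x - 1 = 1.
Step 5. [x - 1 = 1] 1 comes off first (add 1), so sub: x = 2.

Answer: x ∈ {2}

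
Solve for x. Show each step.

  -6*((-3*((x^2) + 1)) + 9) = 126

Step 1. [-6*((-3*((x^2) + 1)) + 9) = 126] leading coefficient -6: divide by -6 ⇒ div: (-3*((x^2) + 1)) + 9 = -21.
Step 2. [(-3*((x^2) + 1)) + 9 = -21] -3 | LHS and -3 | -21: pull -3 out ⇒ factor: ((x^2) + 1) - 3 = 7.
Step 3. [((x^2) + 1) - 3 = 7] 3 comes off first (add 3), so sub: (x^2) + 1 = 10.
Step 4. [(x^2) + 1 = 10] 1 comes off first (subtract 1) ⇒ sub: x^2 = 9.
Step 5. [x^2 = 9] LHS squared, RHS 9 ≥ 0: apply √ (±) ⇒ sqrt: x = 3 or -3.

Answer: x ∈ {-3, 3}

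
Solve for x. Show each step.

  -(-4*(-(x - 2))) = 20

Step 1. [-(-4*(-(x - 2))) = 20] flip signs both sides, so neg: -4*(-(x - 2)) = -20.
Step 2. [-4*(-(x - 2)) = -20] -4·(inner) — divide through by -4, so div: -(x - 2) = 5.
Step 3. [-(x - 2) = 5] leading − — multiply by −1. So neg: x - 2 = -5.
Step 4. [x - 2 = -5] -2 is outermost — add 2 both sides. So sub: x = -3.

Answer: x ∈ {-3}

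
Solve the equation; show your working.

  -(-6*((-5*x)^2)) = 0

Step 1. [-(-6*((-5*x)^2)) = 0] LHS negated; negate both sides. So neg: -6*((-5*x)^2) = 0.
Step 2. [-6*((-5*x)^2) = 0] leading coefficient -6: divide by -6 ⇒ div: (-5*x)^2 = 0.
Step 3. [(-5*x)^2 = 0] 0 ≥ 0, LHS is (·)² — take ±√, so sqrt: -5*x = 0.
Step 4. [-5*x = 0] leading coefficient -5: divide by -5. So div: x = 0.

Answer: x ∈ {0}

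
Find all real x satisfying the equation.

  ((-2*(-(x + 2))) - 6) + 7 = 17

Step 1. [((-2*(-(x + 2))) - 6) + 7 = 17] +7 is outermost — subtract 7 both sides. So sub: (-2*(-(x + 2))) - 6 = 10.
Step 2. [(-2*(-(x + 2))) - 6 = 10] -6 is outermost — add 6 both sides. So sub: -2*(-(x + 2)) = 16.
Step 3. [-2*(-(x + 2)) = 16] LHS = -2·(…); ÷-2 both sides ⇒ div: -(x + 2) = -8.
Step 4. [-(x + 2) = -8] leading − — multiply by −1, so neg: x + 2 = 8.
Step 5. [x + 2 = 8] +2 is outermost — subtract 2 both sides ⇒ sub: x = 6.

Answer: x ∈ {6}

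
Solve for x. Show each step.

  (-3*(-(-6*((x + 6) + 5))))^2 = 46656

Step 1. [(-3*(-(-6*((x + 6) + 5))))^2 = 46656] 46656 ≥ 0, LHS is (·)² — take ±√, so sqrt: -3*(-(-6*((x + 6) + 5))) = 216 or -216.
Step 2. [-3*(-(-6*((x + 6) + 5))) = 216 or -216] divide by the outer -3 ⇒ div: -(-6*((x + 6) + 5)) = -72 or 72.
Step 3. [-(-6*((x + 6) + 5)) = -72 or 72] LHS negated; negate both sides ⇒ neg: -6*((x + 6) + 5) = 72 or -72.
Step 4. [-6*((x + 6) + 5) = 72 or -72] divide by the outer -6, so div: (x + 6) + 5 = -12 or 12.
Step 5. [(x + 6) + 5 = -12 or 12] +5 is outermost — subtract 5 both sides. So sub: x + 6 = -17 or 7.
Step 6. [x + 6 = -17 or 7] 6 comes off first (subtract 6), so sub: x = -23 or 1.

Answer: x ∈ {-23, 1}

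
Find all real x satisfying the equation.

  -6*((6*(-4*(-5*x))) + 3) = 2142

Step 1. [-6*((6*(-4*(-5*x))) + 3) = 2142] divide by the outer -6, so div: (6*(-4*(-5*x))) + 3 = -357.
Step 2. [(6*(-4*(-5*x))) + 3 = -357] peel the +3: subtract 3 from each side, so sub: 6*(-4*(-5*x)) = -360.
Step 3. [6*(-4*(-5*x)) = -360] leading coefficient 6: divide by 6. So div: -4*(-5*x) = -60.
Step 4. [-4*(-5*x) = -60] -4 out front; divide by -4, so div: -5*x = 15.
Step 5. [-5*x = 15] leading coefficient -5: divide by -5 ⇒ div: x = -3.

Answer: x ∈ {-3}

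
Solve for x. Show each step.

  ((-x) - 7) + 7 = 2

Step 1. [((-x) - 7) + 7 = 2] subtract 7: x sits inside (… + 7) ⇒ sub: (-x) - 7 = -5.
Step 2. [(-x) - 7 = -5] -7 is outermost — add 7 both sides ⇒ sub: -x = 2.
Step 3. [-x = 2] LHS negated; negate both sides, so neg: x = -2.

Answer: x ∈ {-2}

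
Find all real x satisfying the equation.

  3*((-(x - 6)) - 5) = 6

Step 1. [3*((-(x - 6)) - 5) = 6] leading coefficient 3: divide by 3. So div: (-(x - 6)) - 5 = 2.
Step 2. [(-(x - 6)) - 5 = 2] -5 is outermost — add 5 both sides. So sub: -(x - 6) = 7.
Step 3. [-(x - 6) = 7] flip signs both sides. So neg: x - 6 = -7.
Step 4. [x - 6 = -7] peel the -6: add 6 from each side ⇒ sub: x = -1.

Answer: x ∈ {-1}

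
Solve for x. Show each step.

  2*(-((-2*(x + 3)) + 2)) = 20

Step 1. [2*(-((-2*(x + 3)) + 2)) = 20] divide by the outer 2, so div: -((-2*(x + 3)) + 2) = 10.
Step 2. [-((-2*(x + 3)) + 2) = 10] flip signs both sides ⇒ neg: (-2*(x + 3)) + 2 = -10.
Step 3. [(-2*(x + 3)) + 2 = -10] +2 is outermost — subtract 2 both sides. So sub: -2*(x + 3) = -12.
Step 4. [-2*(x + 3) = -12] -2 out front; divide by -2 ⇒ div: x + 3 = 6.
Step 5. [x + 3 = 6] +3 is outermost — subtract 3 both sides ⇒ sub: x = 3.

Answer: x ∈ {3}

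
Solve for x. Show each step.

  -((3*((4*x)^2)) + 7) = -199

Step 1. [-((3*((4*x)^2)) + 7) = -199] flip signs both sides ⇒ neg: (3*((4*x)^2)) + 7 = 199.
Step 2. [(3*((4*x)^2)) + 7 = 199] +7 is outermost — subtract 7 both sides, so sub: 3*((4*x)^2) = 192.
Step 3. [3*((4*x)^2) = 192] divide by the outer 3 ⇒ div: (4*x)^2 = 64.
Step 4. [(4*x)^2 = 64] 64 ≥ 0, LHS is (·)² — take ±√ ⇒ sqrt: 4*x = 8 or -8.
Step 5. [4*x = 8 or -8] LHS = 4·(…); ÷4 both sides, so div: x = 2 or -2.

Answer: x ∈ {-2, 2}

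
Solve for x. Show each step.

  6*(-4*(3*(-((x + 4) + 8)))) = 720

Step 1. [6*(-4*(3*(-((x + 4) + 8)))) = 720] 6·(inner) — divide through by 6, so div: -4*(3*(-((x + 4) + 8))) = 120.
Step 2. [-4*(3*(-((x + 4) + 8))) = 120] -4 out front; divide by -4, so div: 3*(-((x + 4) + 8)) = -30.
Step 3. [3*(-((x + 4) + 8)) = -30] leading coefficient 3: divide by 3, so div: -((x + 4) + 8) = -10.
Step 4. [-((x + 4) + 8) = -10] LHS negated; negate both sides, so neg: (x + 4) + 8 = 10.
Step 5. [(x + 4) + 8 = 10] the outer +8 inverts by subtracting 8 ⇒ sub: x + 4 = 2.
Step 6. [x + 4 = 2] 4 comes off first (subtract 4), so sub: x = -2.

Answer: x ∈ {-2}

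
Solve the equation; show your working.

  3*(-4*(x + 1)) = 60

Step 1. [3*(-4*(x + 1)) = 60] divide by the outer 3 ⇒ div: -4*(x + 1) = 20.
Step 2. [-4*(x + 1) = 20] -4 out front; divide by -4. So div: x + 1 = -5.
Step 3. [x + 1 = -5] the outer +1 inverts by subtracting 1, so sub: x = -6.

Answer: x ∈ {-6}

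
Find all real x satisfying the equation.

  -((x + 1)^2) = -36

Step 1. [-((x + 1)^2) = -36] LHS negated; negate both sides ⇒ neg: (x + 1)^2 = 36.
Step 2. [(x + 1)^2 = 36] √ both sides: 36 ≥ 0 gives two branches, so sqrt: x + 1 = 6 or -6.
Step 3. [x + 1 = 6 or -6] peel the +1: subtract 1 from each side, so sub: x = 5 or -7.

Answer: x ∈ {-7, 5}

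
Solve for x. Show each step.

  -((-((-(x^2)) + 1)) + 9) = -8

Step 1. [-((-((-(x^2)) + 1)) + 9) = -8] LHS negated; negate both sides ⇒ neg: (-((-(x^2)) + 1)) + 9 = 8.
Step 2. [(-((-(x^2)) + 1)) + 9 = 8] +9 is outermost — subtract 9 both sides. So sub: -((-(x^2)) + 1) = -1.
Step 3. [-((-(x^2)) + 1) = -1] LHS negated; negate both sides ⇒ neg: (-(x^2)) + 1 = 1.
Step 4. [(-(x^2)) + 1 = 1] the outer +1 inverts by subtracting 1. So sub: -(x^2) = 0.
Step 5. [-(x^2) = 0] flip signs both sides ⇒ neg: x^2 = 0.
Step 6. [x^2 = 0] LHS squared, RHS 0 ≥ 0: apply √ (±), so sqrt: x = 0.

Answer: x ∈ {0}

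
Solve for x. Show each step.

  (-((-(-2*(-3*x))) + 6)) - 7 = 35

Step 1. [(-((-(-2*(-3*x))) + 6)) - 7 = 35] peel the -7: add 7 from each side, so sub: -((-(-2*(-3*x))) + 6) = 42.
Step 2. [-((-(-2*(-3*x))) + 6) = 42] flip signs both sides, so neg: (-(-2*(-3*x))) + 6 = -42.
Step 3. [(-(-2*(-3*x))) + 6 = -42] the outer +6 inverts by subtracting 6, so sub: -(-2*(-3*x)) = -48.
Step 4. [-(-2*(-3*x)) = -48] flip signs both sides. So neg: -2*(-3*x) = 48.
Step 5. [-2*(-3*x) = 48] -2 out front; divide by -2. So div: -3*x = -24.
Step 6. [-3*x = -24] -3·(inner) — divide through by -3, so div: x = 8.

Answer: x ∈ {8}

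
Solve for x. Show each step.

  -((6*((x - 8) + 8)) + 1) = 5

Step 1. [-((6*((x - 8) + 8)) + 1) = 5] LHS negated; negate both sides, so neg: (6*((x - 8) + 8)) + 1 = -5.
Step 2. [(6*((x - 8) + 8)) + 1 = -5] peel the +1: subtract 1 from each side, so sub: 6*((x - 8) + 8) = -6.
Step 3. [6*((x - 8) + 8) = -6] 6·(inner) — divide through by 6. So div: (x - 8) + 8 = -1.
Step 4. [(x - 8) + 8 = -1] subtract 8: x sits inside (… + 8), so sub: x - 8 = -9.
Step 5. [x - 8 = -9] 8 comes off first (add 8) ⇒ sub: x = -1.

Answer: x ∈ {-1}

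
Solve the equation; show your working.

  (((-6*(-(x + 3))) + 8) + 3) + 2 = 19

Step 1. [(((-6*(-(x + 3))) + 8) + 3) + 2 = 19] +2 is outermost — subtract 2 both sides, so sub: ((-6*(-(x + 3))) + 8) + 3 = 17.
Step 2. [((-6*(-(x + 3))) + 8) + 3 = 17] the outer +3 inverts by subtracting 3 ⇒ sub: (-6*(-(x + 3))) + 8 = 14.
Step 3. [(-6*(-(x + 3))) + 8 = 14] the outer +8 inverts by subtracting 8, so sub: -6*(-(x + 3)) = 6.
Step 4. [-6*(-(x + 3)) = 6] divide by the outer -6. So div: -(x + 3) = -1.
Step 5. [-(x + 3) = -1] LHS negated; negate both sides. So neg: x + 3 = 1.
Step 6. [x + 3 = 1] subtract 3: x sits inside (… + 3), so sub: x = -2.

Answer: x ∈ {-2}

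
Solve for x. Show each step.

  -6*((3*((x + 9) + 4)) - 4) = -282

Step 1. [-6*((3*((x + 9) + 4)) - 4) = -282] divide by the outer -6. So div: (3*((x + 9) + 4)) - 4 = 47.
Step 2. [(3*((x + 9) + 4)) - 4 = 47] add 4: x sits inside (… - 4). So sub: 3*((x + 9) + 4) = 51.
Step 3. [3*((x + 9) + 4) = 51] leading coefficient 3: divide by 3, so div: (x + 9) + 4 = 17.
Step 4. [(x + 9) + 4 = 17] peel the +4: subtract 4 from each side ⇒ sub: x + 9 = 13.
Step 5. [x + 9 = 13] peel the +9: subtract 9 from each side, so sub: x = 4.

Answer: x ∈ {4}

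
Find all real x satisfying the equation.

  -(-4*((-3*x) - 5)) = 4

Step 1. [-(-4*((-3*x) - 5)) = 4] leading − — multiply by −1. So neg: -4*((-3*x) - 5) = -4.
Step 2. [-4*((-3*x) - 5) = -4] leading coefficient -4: divide by -4 ⇒ div: (-3*x) - 5 = 1.
Step 3. [(-3*x) - 5 = 1] peel the -5: add 5 from each side ⇒ sub: -3*x = 6.
Step 4. [-3*x = 6] divide by the outer -3, so div: x = -2.

Answer: x ∈ {-2}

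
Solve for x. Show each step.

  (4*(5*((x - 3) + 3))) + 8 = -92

Step 1. [(4*(5*((x - 3) + 3))) + 8 = -92] peel the +8: subtract 8 from each side. So sub: 4*(5*((x - 3) + 3)) = -100.
Step 2. [4*(5*((x - 3) + 3)) = -100] 4 out front; divide by 4, so div: 5*((x - 3) + 3) = -25.
Step 3. [5*((x - 3) + 3) = -25] LHS = 5·(…); ÷5 both sides, so div: (x - 3) + 3 = -5.
Step 4. [(x - 3) + 3 = -5] the outer +3 inverts by subtracting 3, so sub: x - 3 = -8.
Step 5. [x - 3 = -8] -3 is outermost — add 3 both sides. So sub: x = -5.

Answer: x ∈ {-5}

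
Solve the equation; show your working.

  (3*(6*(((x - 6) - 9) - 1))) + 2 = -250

Step 1. [(3*(6*(((x - 6) - 9) - 1))) + 2 = -250] the outer +2 inverts by subtracting 2 ⇒ sub: 3*(6*(((x - 6) - 9) - 1)) = -252.
Step 2. [3*(6*(((x - 6) - 9) - 1)) = -252] divide by the outer 3. So div: 6*(((x - 6) - 9) - 1) = -84.
Step 3. [6*(((x - 6) - 9) - 1) = -84] 6·(inner) — divide through by 6. So div: ((x - 6) - 9) - 1 = -14.
Step 4. [((x - 6) - 9) - 1 = -14] add 1: x sits inside (… - 1) ⇒ sub: (x - 6) - 9 = -13.
Step 5. [(x - 6) - 9 = -13] add 9: x sits inside (… - 9) ⇒ sub: x - 6 = -4.
Step 6. [x - 6 = -4] add 6: x sits inside (… - 6) ⇒ sub: x = 2.

Answer: x ∈ {2}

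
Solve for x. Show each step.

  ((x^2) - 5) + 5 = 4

Step 1. [((x^2) - 5) + 5 = 4] 5 comes off first (subtract 5), so sub: (x^2) - 5 = -1.
Step 2. [(x^2) - 5 = -1] add 5: x sits inside (… - 5), so sub: x^2 = 4.
Step 3. [x^2 = 4] √ both sides: 4 ≥ 0 gives two branches, so sqrt: x = 2 or -2.

Answer: x ∈ {-2, 2}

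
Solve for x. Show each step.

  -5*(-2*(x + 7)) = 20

Step 1. [-5*(-2*(x + 7)) = 20] divide by the outer -5 ⇒ div: -2*(x + 7) = -4.
Step 2. [-2*(x + 7) = -4] -2·(inner) — divide through by -2 ⇒ div: x + 7 = 2.
Step 3. [x + 7 = 2] 7 comes off first (subtract 7). So sub: x = -5.

Answer: x ∈ {-5}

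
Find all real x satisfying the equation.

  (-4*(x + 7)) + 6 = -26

Step 1. [(-4*(x + 7)) + 6 = -26] peel the +6: subtract 6 from each side. So sub: -4*(x + 7) = -32.
Step 2. [-4*(x + 7) = -32] -4 out front; divide by -4 ⇒ div: x + 7 = 8.
Step 3. [x + 7 = 8] +7 is outermost — subtract 7 both sides, so sub: x = 1.

Answer: x ∈ {1}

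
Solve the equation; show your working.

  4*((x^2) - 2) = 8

Step 1. [4*((x^2) - 2) = 8] 4·(inner) — divide through by 4. So div: (x^2) - 2 = 2.
Step 2. [(x^2) - 2 = 2] 2 comes off first (add 2), so sub: x^2 = 4.
Step 3. [x^2 = 4] √ both sides: 4 ≥ 0 gives two branches. So sqrt: x = 2 or -2.

Answer: x ∈ {-2, 2}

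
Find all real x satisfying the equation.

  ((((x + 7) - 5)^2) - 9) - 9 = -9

Step 1. [((((x + 7) - 5)^2) - 9) - 9 = -9] 9 comes off first (add 9). So sub: (((x + 7) - 5)^2) - 9 = 0.
Step 2. [(((x + 7) - 5)^2) - 9 = 0] 9 comes off first (add 9) ⇒ sub: ((x + 7) - 5)^2 = 9.
Step 3. [((x + 7) - 5)^2 = 9] LHS squared, RHS 9 ≥ 0: apply √ (±) ⇒ sqrt: (x + 7) - 5 = 3 or -3.
Step 4. [(x + 7) - 5 = 3 or -3] 5 comes off first (add 5). So sub: x + 7 = 8 or 2.
Step 5. [x + 7 = 8 or 2] peel the +7: subtract 7 from each side. So sub: x = 1 or -5.

Answer: x ∈ {-5, 1}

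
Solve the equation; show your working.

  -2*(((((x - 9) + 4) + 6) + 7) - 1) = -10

Step 1. [-2*(((((x - 9) + 4) + 6) + 7) - 1) = -10] -2 out front; divide by -2. So div: ((((x - 9) + 4) + 6) + 7) - 1 = 5.
Step 2. [((((x - 9) + 4) + 6) + 7) - 1 = 5] the outer -1 inverts by adding 1. So sub: (((x - 9) + 4) + 6) + 7 = 6.
Step 3. [(((x - 9) + 4) + 6) + 7 = 6] 7 comes off first (subtract 7) ⇒ sub: ((x - 9) + 4) + 6 = -1.
Step 4. [((x - 9) + 4) + 6 = -1] subtract 6: x sits inside (… + 6), so sub: (x - 9) + 4 = -7.
Step 5. [(x - 9) + 4 = -7] peel the +4: subtract 4 from each side, so sub: x - 9 = -11.
Step 6. [x - 9 = -11] add 9: x sits inside (… - 9), so sub: x = -2.

Answer: x ∈ {-2}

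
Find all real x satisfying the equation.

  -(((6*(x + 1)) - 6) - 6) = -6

Step 1. [-(((6*(x + 1)) - 6) - 6) = -6] flip signs both sides. So neg: ((6*(x + 1)) - 6) - 6 = 6.
Step 2. [((6*(x + 1)) - 6) - 6 = 6] the outer -6 inverts by adding 6. So sub: (6*(x + 1)) - 6 = 12.
Step 3. [(6*(x + 1)) - 6 = 12] common factor 6 (LHS and 12) — divide through, so factor: (x + 1) - 1 = 2.
Step 4. [(x + 1) - 1 = 2] the outer -1 inverts by adding 1. So sub: x + 1 = 3.
Step 5. [x + 1 = 3] peel the +1: subtract 1 from each side. So sub: x = 2.

Answer: x ∈ {2}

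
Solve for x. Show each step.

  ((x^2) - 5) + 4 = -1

Step 1. [((x^2) - 5) + 4 = -1] the outer +4 inverts by subtracting 4 ⇒ sub: (x^2) - 5 = -5.
Step 2. [(x^2) - 5 = -5] the outer -5 inverts by adding 5. So sub: x^2 = 0.
Step 3. [x^2 = 0] LHS squared, RHS 0 ≥ 0: apply √ (±), so sqrt: x = 0.

Answer: x ∈ {0}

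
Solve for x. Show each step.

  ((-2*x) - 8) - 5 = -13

Step 1. [((-2*x) - 8) - 5 = -13] add 5: x sits inside (… - 5) ⇒ sub: (-2*x) - 8 = -8.
Step 2. [(-2*x) - 8 = -8] -2 | LHS and -2 | -8: pull -2 out, so factor: x + 4 = 4.
Step 3. [x + 4 = 4] 4 comes off first (subtract 4) ⇒ sub: x = 0.

Answer: x ∈ {0}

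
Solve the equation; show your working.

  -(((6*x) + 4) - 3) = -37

Step 1. [-(((6*x) + 4) - 3) = -37] flip signs both sides, so neg: ((6*x) + 4) - 3 = 37.
Step 2. [((6*x) + 4) - 3 = 37] the outer -3 inverts by adding 3 ⇒ sub: (6*x) + 4 = 40.
Step 3. [(6*x) + 4 = 40] +4 is outermost — subtract 4 both sides, so sub: 6*x = 36.
Step 4. [6*x = 36] leading coefficient 6: divide by 6, so div: x = 6.

Answer: x ∈ {6}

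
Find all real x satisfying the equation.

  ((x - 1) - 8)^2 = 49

Step 1. [((x - 1) - 8)^2 = 49] 49 ≥ 0, LHS is (·)² — take ±√, so sqrt: (x - 1) - 8 = 7 or -7.
Step 2. [(x - 1) - 8 = 7 or -7] -8 is outermost — add 8 both sides. So sub: x - 1 = 15 or 1.
Step 3. [x - 1 = 15 or 1] add 1: x sits inside (… - 1) ⇒ sub: x = 16 or 2.

Answer: x ∈ {2, 16}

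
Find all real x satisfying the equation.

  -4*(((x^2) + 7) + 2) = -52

Step 1. [-4*(((x^2) + 7) + 2) = -52] -4·(inner) — divide through by -4 ⇒ div: ((x^2) + 7) + 2 = 13.
Step 2. [((x^2) + 7) + 2 = 13] subtract 2: x sits inside (… + 2), so sub: (x^2) + 7 = 11.
Step 3. [(x^2) + 7 = 11] 7 comes off first (subtract 7), so sub: x^2 = 4.
Step 4. [x^2 = 4] √ both sides: 4 ≥ 0 gives two branches, so sqrt: x = 2 or -2.

Answer: x ∈ {-2, 2}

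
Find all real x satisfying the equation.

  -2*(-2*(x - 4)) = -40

Step 1. [-2*(-2*(x - 4)) = -40] LHS = -2·(…); ÷-2 both sides, so div: -2*(x - 4) = 20.
Step 2. [-2*(x - 4) = 20] LHS = -2·(…); ÷-2 both sides ⇒ div: x - 4 = -10.
Step 3. [x - 4 = -10] 4 comes off first (add 4), so sub: x = -6.

Answer: x ∈ {-6}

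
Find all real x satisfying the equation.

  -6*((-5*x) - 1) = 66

Step 1. [-6*((-5*x) - 1) = 66] LHS = -6·(…); ÷-6 both sides ⇒ div: (-5*x) - 1 = -11.
Step 2. [(-5*x) - 1 = -11] peel the -1: add 1 from each side, so sub: -5*x = -10.
Step 3. [-5*x = -10] -5 out front; divide by -5 ⇒ div: x = 2.

Answer: x ∈ {2}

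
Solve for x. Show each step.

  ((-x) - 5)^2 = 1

Step 1. [((-x) - 5)^2 = 1] √ both sides: 1 ≥ 0 gives two branches, so sqrt: (-x) - 5 = 1 or -1.
Step 2. [(-x) - 5 = 1 or -1] add 5: x sits inside (… - 5). So sub: -x = 6 or 4.
Step 3. [-x = 6 or 4] leading − — multiply by −1 ⇒ neg: x = -6 or -4.

Answer: x ∈ {-6, -4}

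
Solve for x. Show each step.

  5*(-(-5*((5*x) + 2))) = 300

Step 1. [5*(-(-5*((5*x) + 2))) = 300] LHS = 5·(…); ÷5 both sides. So div: -(-5*((5*x) + 2)) = 60.
Step 2. [-(-5*((5*x) + 2)) = 60] LHS negated; negate both sides. So neg: -5*((5*x) + 2) = -60.
Step 3. [-5*((5*x) + 2) = -60] divide by the outer -5 ⇒ div: (5*x) + 2 = 12.
Step 4. [(5*x) + 2 = 12] peel the +2: subtract 2 from each side ⇒ sub: 5*x = 10.
Step 5. [5*x = 10] 5·(inner) — divide through by 5. So div: x = 2.

Answer: x ∈ {2}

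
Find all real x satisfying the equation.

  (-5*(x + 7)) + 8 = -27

Step 1. [(-5*(x + 7)) + 8 = -27] peel the +8: subtract 8 from each side. So sub: -5*(x + 7) = -35.
Step 2. [-5*(x + 7) = -35] leading coefficient -5: divide by -5, so div: x + 7 = 7.
Step 3. [x + 7 = 7] the outer +7 inverts by subtracting 7. So sub: x = 0.

Answer: x ∈ {0}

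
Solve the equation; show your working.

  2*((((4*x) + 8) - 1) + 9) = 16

Step 1. [2*((((4*x) + 8) - 1) + 9) = 16] 2 out front; divide by 2, so div: (((4*x) + 8) - 1) + 9 = 8.
Step 2. [(((4*x) + 8) - 1) + 9 = 8] the outer +9 inverts by subtracting 9. So sub: ((4*x) + 8) - 1 = -1.
Step 3. [((4*x) + 8) - 1 = -1] add 1: x sits inside (… - 1). So sub: (4*x) + 8 = 0.
Step 4. [(4*x) + 8 = 0] common factor 4 (LHS and 0) — divide through ⇒ factor: x + 2 = 0.
Step 5. [x + 2 = 0] 2 comes off first (subtract 2). So sub: x = -2.

Answer: x ∈ {-2}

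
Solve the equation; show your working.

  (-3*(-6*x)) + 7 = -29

Step 1. [(-3*(-6*x)) + 7 = -29] subtract 7: x sits inside (… + 7), so sub: -3*(-6*x) = -36.
Step 2. [-3*(-6*x) = -36] leading coefficient -3: divide by -3. So div: -6*x = 12.
Step 3. [-6*x = 12] LHS = -6·(…); ÷-6 both sides. So div: x = -2.

Answer: x ∈ {-2}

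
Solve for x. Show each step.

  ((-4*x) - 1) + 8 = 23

Step 1. [((-4*x) - 1) + 8 = 23] the outer +8 inverts by subtracting 8 ⇒ sub: (-4*x) - 1 = 15.
Step 2. [(-4*x) - 1 = 15] add 1: x sits inside (… - 1) ⇒ sub: -4*x = 16.
Step 3. [-4*x = 16] leading coefficient -4: divide by -4. So div: x = -4.

Answer: x ∈ {-4}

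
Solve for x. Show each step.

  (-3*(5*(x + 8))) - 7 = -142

Step 1. [(-3*(5*(x + 8))) - 7 = -142] the outer -7 inverts by adding 7. So sub: -3*(5*(x + 8)) = -135.
Step 2. [-3*(5*(x + 8)) = -135] LHS = -3·(…); ÷-3 both sides. So div: 5*(x + 8) = 45.
Step 3. [5*(x + 8) = 45] 5·(inner) — divide through by 5 ⇒ div: x + 8 = 9.
Step 4. [x + 8 = 9] peel the +8: subtract 8 from each side, so sub: x = 1.

Answer: x ∈ {1}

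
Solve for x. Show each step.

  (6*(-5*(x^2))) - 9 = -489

Step 1. [(6*(-5*(x^2))) - 9 = -489] peel the -9: add 9 from each side, so sub: 6*(-5*(x^2)) = -480.
Step 2. [6*(-5*(x^2)) = -480] leading coefficient 6: divide by 6 ⇒ div: -5*(x^2) = -80.
Step 3. [-5*(x^2) = -80] -5 out front; divide by -5, so div: x^2 = 16.
Step 4. [x^2 = 16] √ both sides: 16 ≥ 0 gives two branches ⇒ sqrt: x = 4 or -4.

Answer: x ∈ {-4, 4}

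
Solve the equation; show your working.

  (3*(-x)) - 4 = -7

Step 1. [(3*(-x)) - 4 = -7] peel the -4: add 4 from each side, so sub: 3*(-x) = -3.
Step 2. [3*(-x) = -3] leading coefficient 3: divide by 3. So div: -x = -1.
Step 3. [-x = -1] flip signs both sides, so neg: x = 1.

Answer: x ∈ {1}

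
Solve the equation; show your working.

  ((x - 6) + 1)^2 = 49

Step 1. [((x - 6) + 1)^2 = 49] 49 ≥ 0, LHS is (·)² — take ±√ ⇒ sqrt: (x - 6) + 1 = 7 or -7.
Step 2. [(x - 6) + 1 = 7 or -7] subtract 1: x sits inside (… + 1), so sub: x - 6 = 6 or -8.
Step 3. [x - 6 = 6 or -8] -6 is outermost — add 6 both sides. So sub: x = 12 or -2.

Answer: x ∈ {-2, 12}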